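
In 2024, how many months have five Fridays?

4

A month of length L has five Fridays iff its first Friday is on day ≤ L−28 (so day 1–3 in a 31-day month, 1–2 in a 30-day month, day 1 in a leap February).
Checking each month of 2024: Jan starts Mon (31d); Feb starts Thu (29d); Mar starts Fri (31d) ✓; Apr starts Mon (30d); May starts Wed (31d) ✓; Jun starts Sat (30d); Jul starts Mon (31d); Aug starts Thu (31d) ✓; Sep starts Sun (30d); Oct starts Tue (31d); Nov starts Fri (30d) ✓; Dec starts Sun (31d).
Five-Friday months: March, May, August, November → 4.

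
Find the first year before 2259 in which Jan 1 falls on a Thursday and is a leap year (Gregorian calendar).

2252

Jan 1 advances by 2 weekdays after a leap year and by 1 after a common year.
2259: Jan 1 is Saturday.
2258: Friday
2257: Thursday
2256: Tuesday (leap)
2255: Monday
2254: Sunday
2253: Saturday
2252: Thursday (leap)
2252 begins on a Thursday and is a leap year.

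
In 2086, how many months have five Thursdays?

A month of length L has five Thursdays iff its first Thursday is on day ≤ L−28 (so day 1–3 in a 31-day month, 1–2 in a 30-day month, day 1 in a leap February).
Checking each month of 2086: Jan starts Tue (31d) ✓; Feb starts Fri (28d); Mar starts Fri (31d); Apr starts Mon (30d); May starts Wed (31d) ✓; Jun starts Sat (30d); Jul starts Mon (31d); Aug starts Thu (31d) ✓; Sep starts Sun (30d); Oct starts Tue (31d) ✓; Nov starts Fri (30d); Dec starts Sun (31d).
Five-Thursday months: January, May, August, October → 4.

4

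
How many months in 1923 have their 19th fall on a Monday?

Check the 19th of each month of 1923: Jan 19: Fri, Feb 19: Mon, Mar 19: Mon, Apr 19: Thu, May 19: Sat, Jun 19: Tue, Jul 19: Thu, Aug 19: Sun, Sep 19: Wed, Oct 19: Fri, Nov 19: Mon, Dec 19: Wed.
Monday occurs in February, March, November — 3 months.

3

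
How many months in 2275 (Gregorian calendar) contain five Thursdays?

A month of length L has five Thursdays iff its first Thursday is on day ≤ L−28 (so day 1–3 in a 31-day month, 1–2 in a 30-day month, day 1 in a leap February).
Checking each month of 2275: Jan starts Fri (31d); Feb starts Mon (28d); Mar starts Mon (31d); Apr starts Thu (30d) ✓; May starts Sat (31d); Jun starts Tue (30d); Jul starts Thu (31d) ✓; Aug starts Sun (31d); Sep starts Wed (30d) ✓; Oct starts Fri (31d); Nov starts Mon (30d); Dec starts Wed (31d) ✓.
Five-Thursday months: April, July, September, December → 4.

4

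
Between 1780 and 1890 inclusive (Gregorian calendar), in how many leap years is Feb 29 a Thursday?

Leap years in 1780–1890: 27 of them.
Feb 29 weekday advances by 5 (mod 7) from one leap year to the next four years later (or differs when a century non-leap intervenes).
Leap-day weekdays: 1780:Tue 1784:Sun 1788:Fri 1792:Wed 1796:Mon 1804:Wed 1808:Mon 1812:Sat 1816:Thu✓ 1820:Tue 1824:Sun 1828:Fri 1832:Wed 1836:Mon 1840:Sat 1844:Thu✓ 1848:Tue 1852:Sun 1856:Fri 1860:Wed 1864:Mon 1868:Sat 1872:Thu✓ 1876:Tue 1880:Sun 1884:Fri 1888:Wed
Thursday: 1816, 1844, 1872 → 3.

3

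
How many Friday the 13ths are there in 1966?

1

Check the 13th of each month of 1966: Jan 13: Thu, Feb 13: Sun, Mar 13: Sun, Apr 13: Wed, May 13: Fri, Jun 13: Mon, Jul 13: Wed, Aug 13: Sat, Sep 13: Tue, Oct 13: Thu, Nov 13: Sun, Dec 13: Tue.
Friday occurs in May — 1 month.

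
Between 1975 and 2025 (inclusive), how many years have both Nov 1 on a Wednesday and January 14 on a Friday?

1

Check each year's weekday for Nov 1 and January 14:
  1975: Sat/Tue  1976: Mon/Wed  1977: Tue/Fri  1978: Wed/Sat  1979: Thu/Sun  1980: Sat/Mon  1981: Sun/Wed  1982: Mon/Thu  1983: Tue/Fri  1984: Thu/Sat  1985: Fri/Mon  1986: Sat/Tue  1987: Sun/Wed  1988: Tue/Thu  …(23 more)…  2012: Thu/Sat  2013: Fri/Mon  2014: Sat/Tue  2015: Sun/Wed  2016: Tue/Thu  2017: Wed/Sat  2018: Thu/Sun  2019: Fri/Mon  2020: Sun/Tue  2021: Mon/Thu  2022: Tue/Fri  2023: Wed/Sat  2024: Fri/Sun  2025: Sat/Tue
Both conditions hold in: 2000 — 1.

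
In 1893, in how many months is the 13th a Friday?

Check the 13th of each month of 1893: Jan 13: Fri, Feb 13: Mon, Mar 13: Mon, Apr 13: Thu, May 13: Sat, Jun 13: Tue, Jul 13: Thu, Aug 13: Sun, Sep 13: Wed, Oct 13: Fri, Nov 13: Mon, Dec 13: Wed.
Friday occurs in January, October — 2 months.

2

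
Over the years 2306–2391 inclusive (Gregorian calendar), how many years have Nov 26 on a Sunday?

12

Track Nov 26's weekday year by year (advancing +1, or +2 across a Feb 29):
  2306: Mon  2307: Tue (+1)  2308: Thu (+2)  2309: Fri (+1)  2310: Sat (+1)
  2311: Sun (+1) ✓  2312: Tue (+2)  2313: Wed (+1)  2314: Thu (+1)  2315: Fri (+1)
  2316: Sun (+2) ✓  2317: Mon (+1)  2318: Tue (+1)  2319: Wed (+1)  … (58 more years) …
  2378: Sun (+1) ✓  2379: Mon (+1)  2380: Wed (+2)  2381: Thu (+1)  2382: Fri (+1)
  2383: Sat (+1)  2384: Mon (+2)  2385: Tue (+1)  2386: Wed (+1)  2387: Thu (+1)
  2388: Sat (+2)  2389: Sun (+1) ✓  2390: Mon (+1)  2391: Tue (+1)
Sunday years: 2311, 2316, 2322, 2333, 2339, 2344, 2350, 2361, 2367, 2372, 2378, 2389 — 12 in total.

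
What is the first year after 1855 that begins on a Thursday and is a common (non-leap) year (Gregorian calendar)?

1857

Jan 1 advances by 2 weekdays after a leap year and by 1 after a common year.
1855: Jan 1 is Monday.
1856: Tuesday (leap)
1857: Thursday
1857 begins on a Thursday and is a common year.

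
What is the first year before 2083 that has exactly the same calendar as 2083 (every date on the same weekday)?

2077

Two years share a calendar iff Jan 1 falls on the same weekday and both are leap or both are common. 2083: Jan 1 is Friday, common year.
2082: Jan 1 Thursday, common
2081: Jan 1 Wednesday, common
2080: Jan 1 Monday, leap
2079: Jan 1 Sunday, common
2078: Jan 1 Saturday, common
2077: Jan 1 Friday, common
2077 matches on both conditions.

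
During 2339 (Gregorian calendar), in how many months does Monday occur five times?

A month of length L has five Mondays iff its first Monday is on day ≤ L−28 (so day 1–3 in a 31-day month, 1–2 in a 30-day month, day 1 in a leap February).
Checking each month of 2339: Jan starts Sun (31d) ✓; Feb starts Wed (28d); Mar starts Wed (31d); Apr starts Sat (30d); May starts Mon (31d) ✓; Jun starts Thu (30d); Jul starts Sat (31d) ✓; Aug starts Tue (31d); Sep starts Fri (30d); Oct starts Sun (31d) ✓; Nov starts Wed (30d); Dec starts Fri (31d).
Five-Monday months: January, May, July, October → 4.

4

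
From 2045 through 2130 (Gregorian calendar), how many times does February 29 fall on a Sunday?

Leap years in 2045–2130: 20 of them.
Feb 29 weekday advances by 5 (mod 7) from one leap year to the next four years later (or differs when a century non-leap intervenes).
Leap-day weekdays: 2048:Sat 2052:Thu 2056:Tue 2060:Sun✓ 2064:Fri 2068:Wed 2072:Mon 2076:Sat 2080:Thu 2084:Tue 2088:Sun✓ 2092:Fri 2096:Wed 2104:Fri 2108:Wed 2112:Mon 2116:Sat 2120:Thu 2124:Tue 2128:Sun✓
Sunday: 2060, 2088, 2128 → 3.

3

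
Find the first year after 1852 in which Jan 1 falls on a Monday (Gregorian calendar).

1855

Jan 1 advances by 2 weekdays after a leap year and by 1 after a common year.
1852: Jan 1 is Thursday (leap).
1853: Saturday
1854: Sunday
1855: Monday
1855 begins on a Monday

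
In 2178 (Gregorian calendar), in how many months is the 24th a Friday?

2

Check the 24th of each month of 2178: Jan 24: Sat, Feb 24: Tue, Mar 24: Tue, Apr 24: Fri, May 24: Sun, Jun 24: Wed, Jul 24: Fri, Aug 24: Mon, Sep 24: Thu, Oct 24: Sat, Nov 24: Tue, Dec 24: Thu.
Friday occurs in April, July — 2 months.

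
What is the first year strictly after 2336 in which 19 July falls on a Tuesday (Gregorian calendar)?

From one year to the next, a fixed date's weekday advances by 1, or by 2 when a Feb 29 lies between the two dates.
2336: July 19 is Sunday.
2337: Monday (+1)
2338: Tuesday (+1)
19 July falls on a Tuesday in 2338.

2338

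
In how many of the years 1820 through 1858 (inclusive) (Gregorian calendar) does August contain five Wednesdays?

August has 31 days; it has five Wednesdays when Wednesday falls among the first (month-length − 28) days — i.e. when August 1 is one of Wednesday/Tuesday/Monday.
August 1 by year: 1820:Tue✓ 1821:Wed✓ 1822:Thu 1823:Fri 1824:Sun 1825:Mon✓ 1826:Tue✓ 1827:Wed✓ 1828:Fri 1829:Sat 1830:Sun 1831:Mon✓ 1832:Wed✓ 1833:Thu 1834:Fri …(9 more)… 1844:Thu 1845:Fri 1846:Sat 1847:Sun 1848:Tue✓ 1849:Wed✓ 1850:Thu 1851:Fri 1852:Sun 1853:Mon✓ 1854:Tue✓ 1855:Wed✓ 1856:Fri 1857:Sat 1858:Sun
Years with five Wednesdays: 1820, 1821, 1825, 1826, 1827, 1831, 1832, 1836, 1837, 1838, 1842, 1843, 1848, 1849, 1853, 1854, 1855 → 17.

17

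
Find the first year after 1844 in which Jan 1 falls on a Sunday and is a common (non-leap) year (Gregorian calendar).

Jan 1 advances by 2 weekdays after a leap year and by 1 after a common year.
1844: Jan 1 is Monday (leap).
1845: Wednesday
1846: Thursday
1847: Friday
1848: Saturday (leap)
1849: Monday
1850: Tuesday
1851: Wednesday
1852: Thursday (leap)
1853: Saturday
1854: Sunday
1854 begins on a Sunday and is a common year.

1854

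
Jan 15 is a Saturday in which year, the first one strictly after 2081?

2084

From one year to the next, a fixed date's weekday advances by 1, or by 2 when a Feb 29 lies between the two dates.
2081: January 15 is Wednesday.
2082: Thursday (+1)
2083: Friday (+1)
2084: Saturday (+1)
Jan 15 falls on a Saturday in 2084.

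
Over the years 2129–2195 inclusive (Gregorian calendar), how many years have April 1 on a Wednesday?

10

Track April 1's weekday year by year (advancing +1, or +2 across a Feb 29):
  2129: Fri  2130: Sat (+1)  2131: Sun (+1)  2132: Tue (+2)  2133: Wed (+1) ✓
  2134: Thu (+1)  2135: Fri (+1)  2136: Sun (+2)  2137: Mon (+1)  2138: Tue (+1)
  2139: Wed (+1) ✓  2140: Fri (+2)  2141: Sat (+1)  2142: Sun (+1)  … (39 more years) …
  2182: Mon (+1)  2183: Tue (+1)  2184: Thu (+2)  2185: Fri (+1)  2186: Sat (+1)
  2187: Sun (+1)  2188: Tue (+2)  2189: Wed (+1) ✓  2190: Thu (+1)  2191: Fri (+1)
  2192: Sun (+2)  2193: Mon (+1)  2194: Tue (+1)  2195: Wed (+1) ✓
Wednesday years: 2133, 2139, 2144, 2150, 2161, 2167, 2172, 2178, 2189, 2195 — 10 in total.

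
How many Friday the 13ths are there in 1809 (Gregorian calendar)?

2

Check the 13th of each month of 1809: Jan 13: Fri, Feb 13: Mon, Mar 13: Mon, Apr 13: Thu, May 13: Sat, Jun 13: Tue, Jul 13: Thu, Aug 13: Sun, Sep 13: Wed, Oct 13: Fri, Nov 13: Mon, Dec 13: Wed.
Friday occurs in January, October — 2 months.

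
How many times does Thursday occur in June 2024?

4

June 2024 has 30 days and begins on Saturday.
The first Thursday is June 6.
Thursdays fall on 6, 13, 20, 27 — that's 4.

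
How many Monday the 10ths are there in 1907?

Check the 10th of each month of 1907: Jan 10: Thu, Feb 10: Sun, Mar 10: Sun, Apr 10: Wed, May 10: Fri, Jun 10: Mon, Jul 10: Wed, Aug 10: Sat, Sep 10: Tue, Oct 10: Thu, Nov 10: Sun, Dec 10: Tue.
Monday occurs in June — 1 month.

1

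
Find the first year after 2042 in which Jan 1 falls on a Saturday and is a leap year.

Jan 1 advances by 2 weekdays after a leap year and by 1 after a common year.
2042: Jan 1 is Wednesday.
2043: Thursday
2044: Friday (leap)
2045: Sunday
2046: Monday
2047: Tuesday
2048: Wednesday (leap)
2049: Friday
2050: Saturday
2051: Sunday
2052: Monday (leap)
2053: Wednesday
2054: Thursday
2055: Friday
2056: Saturday (leap)
2056 begins on a Saturday and is a leap year.

2056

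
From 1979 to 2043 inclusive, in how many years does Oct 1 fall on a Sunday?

8

Track Oct 1's weekday year by year (advancing +1, or +2 across a Feb 29):
  1979: Mon  1980: Wed (+2)  1981: Thu (+1)  1982: Fri (+1)  1983: Sat (+1)
  1984: Mon (+2)  1985: Tue (+1)  1986: Wed (+1)  1987: Thu (+1)  1988: Sat (+2)
  1989: Sun (+1) ✓  1990: Mon (+1)  1991: Tue (+1)  1992: Thu (+2)  … (37 more years) …
  2030: Tue (+1)  2031: Wed (+1)  2032: Fri (+2)  2033: Sat (+1)  2034: Sun (+1) ✓
  2035: Mon (+1)  2036: Wed (+2)  2037: Thu (+1)  2038: Fri (+1)  2039: Sat (+1)
  2040: Mon (+2)  2041: Tue (+1)  2042: Wed (+1)  2043: Thu (+1)
Sunday years: 1989, 1995, 2000, 2006, 2017, 2023, 2028, 2034 — 8 in total.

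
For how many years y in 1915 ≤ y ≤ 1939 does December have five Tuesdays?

December has 31 days; it has five Tuesdays when Tuesday falls among the first (month-length − 28) days — i.e. when December 1 is one of Tuesday/Monday/Sunday.
December 1 by year: 1915:Wed 1916:Fri 1917:Sat 1918:Sun✓ 1919:Mon✓ 1920:Wed 1921:Thu 1922:Fri 1923:Sat 1924:Mon✓ 1925:Tue✓ 1926:Wed 1927:Thu 1928:Sat 1929:Sun✓ 1930:Mon✓ 1931:Tue✓ 1932:Thu 1933:Fri 1934:Sat 1935:Sun✓ 1936:Tue✓ 1937:Wed 1938:Thu 1939:Fri
Years with five Tuesdays: 1918, 1919, 1924, 1925, 1929, 1930, 1931, 1935, 1936 → 9.

9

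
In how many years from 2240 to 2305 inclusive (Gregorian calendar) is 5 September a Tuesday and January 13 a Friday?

8

Check each year's weekday for 5 September and January 13:
  2240: Sat/Mon  2241: Sun/Wed  2242: Mon/Thu  2243: Tue/Fri ✓  2244: Thu/Sat  2245: Fri/Mon  2246: Sat/Tue  2247: Sun/Wed  2248: Tue/Thu  2249: Wed/Sat  2250: Thu/Sun  2251: Fri/Mon  2252: Sun/Tue  2253: Mon/Thu  …(38 more)…  2292: Mon/Wed  2293: Tue/Fri ✓  2294: Wed/Sat  2295: Thu/Sun  2296: Sat/Mon  2297: Sun/Wed  2298: Mon/Thu  2299: Tue/Fri ✓  2300: Wed/Sat  2301: Thu/Sun  2302: Fri/Mon  2303: Sat/Tue  2304: Mon/Wed  2305: Tue/Fri ✓
Both conditions hold in: 2243, 2254, 2265, 2271, 2282, 2293, 2299, 2305 — 8.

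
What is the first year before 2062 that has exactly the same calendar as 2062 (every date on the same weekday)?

Two years share a calendar iff Jan 1 falls on the same weekday and both are leap or both are common. 2062: Jan 1 is Sunday, common year.
2061: Jan 1 Saturday, common
2060: Jan 1 Thursday, leap
2059: Jan 1 Wednesday, common
2058: Jan 1 Tuesday, common
2057: Jan 1 Monday, common
2056: Jan 1 Saturday, leap
2055: Jan 1 Friday, common
2054: Jan 1 Thursday, common
2053: Jan 1 Wednesday, common
2052: Jan 1 Monday, leap
2051: Jan 1 Sunday, common
2051 matches on both conditions.

2051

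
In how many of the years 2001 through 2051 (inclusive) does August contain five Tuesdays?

22

August has 31 days; it has five Tuesdays when Tuesday falls among the first (month-length − 28) days — i.e. when August 1 is one of Tuesday/Monday/Sunday.
August 1 by year: 2001:Wed 2002:Thu 2003:Fri 2004:Sun✓ 2005:Mon✓ 2006:Tue✓ 2007:Wed 2008:Fri 2009:Sat 2010:Sun✓ 2011:Mon✓ 2012:Wed 2013:Thu 2014:Fri 2015:Sat …(21 more)… 2037:Sat 2038:Sun✓ 2039:Mon✓ 2040:Wed 2041:Thu 2042:Fri 2043:Sat 2044:Mon✓ 2045:Tue✓ 2046:Wed 2047:Thu 2048:Sat 2049:Sun✓ 2050:Mon✓ 2051:Tue✓
Years with five Tuesdays: 2004, 2005, 2006, 2010, 2011, 2016, 2017, 2021, 2022, 2023, 2027, 2028, 2032, 2033, 2034, 2038, 2039, 2044, 2045, 2049, 2050, 2051 → 22.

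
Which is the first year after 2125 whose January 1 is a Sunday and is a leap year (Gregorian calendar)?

2136

Jan 1 advances by 2 weekdays after a leap year and by 1 after a common year.
2125: Jan 1 is Monday.
2126: Tuesday
2127: Wednesday
2128: Thursday (leap)
2129: Saturday
2130: Sunday
2131: Monday
2132: Tuesday (leap)
2133: Thursday
2134: Friday
2135: Saturday
2136: Sunday (leap)
2136 begins on a Sunday and is a leap year.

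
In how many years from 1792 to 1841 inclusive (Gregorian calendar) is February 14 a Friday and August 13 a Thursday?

2

Check each year's weekday for February 14 and August 13:
  1792: Tue/Mon  1793: Thu/Tue  1794: Fri/Wed  1795: Sat/Thu  1796: Sun/Sat  1797: Tue/Sun  1798: Wed/Mon  1799: Thu/Tue  1800: Fri/Wed  1801: Sat/Thu  1802: Sun/Fri  1803: Mon/Sat  1804: Tue/Mon  1805: Thu/Tue  …(22 more)…  1828: Thu/Wed  1829: Sat/Thu  1830: Sun/Fri  1831: Mon/Sat  1832: Tue/Mon  1833: Thu/Tue  1834: Fri/Wed  1835: Sat/Thu  1836: Sun/Sat  1837: Tue/Sun  1838: Wed/Mon  1839: Thu/Tue  1840: Fri/Thu ✓  1841: Sun/Fri
Both conditions hold in: 1812, 1840 — 2.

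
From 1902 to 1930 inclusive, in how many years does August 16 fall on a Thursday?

4

Track August 16's weekday year by year (advancing +1, or +2 across a Feb 29):
  1902: Sat  1903: Sun (+1)  1904: Tue (+2)  1905: Wed (+1)  1906: Thu (+1) ✓
  1907: Fri (+1)  1908: Sun (+2)  1909: Mon (+1)  1910: Tue (+1)  1911: Wed (+1)
  1912: Fri (+2)  1913: Sat (+1)  1914: Sun (+1)  1915: Mon (+1)  1916: Wed (+2)
  1917: Thu (+1) ✓  1918: Fri (+1)  1919: Sat (+1)  1920: Mon (+2)  1921: Tue (+1)
  1922: Wed (+1)  1923: Thu (+1) ✓  1924: Sat (+2)  1925: Sun (+1)  1926: Mon (+1)
  1927: Tue (+1)  1928: Thu (+2) ✓  1929: Fri (+1)  1930: Sat (+1)
Thursday years: 1906, 1917, 1923, 1928 — 4 in total.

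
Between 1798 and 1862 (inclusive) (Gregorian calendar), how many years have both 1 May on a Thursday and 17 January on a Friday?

Check each year's weekday for 1 May and 17 January:
  1798: Tue/Wed  1799: Wed/Thu  1800: Thu/Fri ✓  1801: Fri/Sat  1802: Sat/Sun  1803: Sun/Mon  1804: Tue/Tue  1805: Wed/Thu  1806: Thu/Fri ✓  1807: Fri/Sat  1808: Sun/Sun  1809: Mon/Tue  1810: Tue/Wed  1811: Wed/Thu  …(37 more)…  1849: Tue/Wed  1850: Wed/Thu  1851: Thu/Fri ✓  1852: Sat/Sat  1853: Sun/Mon  1854: Mon/Tue  1855: Tue/Wed  1856: Thu/Thu  1857: Fri/Sat  1858: Sat/Sun  1859: Sun/Mon  1860: Tue/Tue  1861: Wed/Thu  1862: Thu/Fri ✓
Both conditions hold in: 1800, 1806, 1817, 1823, 1834, 1845, 1851, 1862 — 8.

8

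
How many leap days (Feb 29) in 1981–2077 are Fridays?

3

Leap years in 1981–2077: 24 of them.
Feb 29 weekday advances by 5 (mod 7) from one leap year to the next four years later (or differs when a century non-leap intervenes).
Leap-day weekdays: 1984:Wed 1988:Mon 1992:Sat 1996:Thu 2000:Tue 2004:Sun 2008:Fri✓ 2012:Wed 2016:Mon 2020:Sat 2024:Thu 2028:Tue 2032:Sun 2036:Fri✓ 2040:Wed 2044:Mon 2048:Sat 2052:Thu 2056:Tue 2060:Sun 2064:Fri✓ 2068:Wed 2072:Mon 2076:Sat
Friday: 2008, 2036, 2064 → 3.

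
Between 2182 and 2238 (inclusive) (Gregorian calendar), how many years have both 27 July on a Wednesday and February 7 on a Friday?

Check each year's weekday for 27 July and February 7:
  2182: Sat/Thu  2183: Sun/Fri  2184: Tue/Sat  2185: Wed/Mon  2186: Thu/Tue  2187: Fri/Wed  2188: Sun/Thu  2189: Mon/Sat  2190: Tue/Sun  2191: Wed/Mon  2192: Fri/Tue  2193: Sat/Thu  2194: Sun/Fri  2195: Mon/Sat  …(29 more)…  2225: Wed/Mon  2226: Thu/Tue  2227: Fri/Wed  2228: Sun/Thu  2229: Mon/Sat  2230: Tue/Sun  2231: Wed/Mon  2232: Fri/Tue  2233: Sat/Thu  2234: Sun/Fri  2235: Mon/Sat  2236: Wed/Sun  2237: Thu/Tue  2238: Fri/Wed
Both conditions hold in: no year — 0.

0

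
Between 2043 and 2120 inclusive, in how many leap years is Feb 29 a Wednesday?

3

Leap years in 2043–2120: 19 of them.
Feb 29 weekday advances by 5 (mod 7) from one leap year to the next four years later (or differs when a century non-leap intervenes).
Leap-day weekdays: 2044:Mon 2048:Sat 2052:Thu 2056:Tue 2060:Sun 2064:Fri 2068:Wed✓ 2072:Mon 2076:Sat 2080:Thu 2084:Tue 2088:Sun 2092:Fri 2096:Wed✓ 2104:Fri 2108:Wed✓ 2112:Mon 2116:Sat 2120:Thu
Wednesday: 2068, 2096, 2108 → 3.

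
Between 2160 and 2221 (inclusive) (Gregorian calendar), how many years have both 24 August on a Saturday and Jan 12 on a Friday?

Check each year's weekday for 24 August and Jan 12:
  2160: Sun/Sat  2161: Mon/Mon  2162: Tue/Tue  2163: Wed/Wed  2164: Fri/Thu  2165: Sat/Sat  2166: Sun/Sun  2167: Mon/Mon  2168: Wed/Tue  2169: Thu/Thu  2170: Fri/Fri  2171: Sat/Sat  2172: Mon/Sun  2173: Tue/Tue  …(34 more)…  2208: Wed/Tue  2209: Thu/Thu  2210: Fri/Fri  2211: Sat/Sat  2212: Mon/Sun  2213: Tue/Tue  2214: Wed/Wed  2215: Thu/Thu  2216: Sat/Fri ✓  2217: Sun/Sun  2218: Mon/Mon  2219: Tue/Tue  2220: Thu/Wed  2221: Fri/Fri
Both conditions hold in: 2176, 2216 — 2.

2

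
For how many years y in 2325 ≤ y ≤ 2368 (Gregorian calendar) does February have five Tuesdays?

1

February has 28 days (29 in leap years); it has five Tuesdays when Tuesday falls among the first (month-length − 28) days — i.e. when February 1 is Tuesday in a leap year (never in a common year).
February 1 by year: 2325:Sun 2326:Mon 2327:Tue 2328:Wed 2329:Fri 2330:Sat 2331:Sun 2332:Mon 2333:Wed 2334:Thu 2335:Fri 2336:Sat 2337:Mon 2338:Tue 2339:Wed …(14 more)… 2354:Mon 2355:Tue 2356:Wed 2357:Fri 2358:Sat 2359:Sun 2360:Mon 2361:Wed 2362:Thu 2363:Fri 2364:Sat 2365:Mon 2366:Tue 2367:Wed 2368:Thu
Years with five Tuesdays: 2344 → 1.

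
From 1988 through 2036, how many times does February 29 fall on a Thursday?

Leap years in 1988–2036: 13 of them.
Feb 29 weekday advances by 5 (mod 7) from one leap year to the next four years later (or differs when a century non-leap intervenes).
Leap-day weekdays: 1988:Mon 1992:Sat 1996:Thu✓ 2000:Tue 2004:Sun 2008:Fri 2012:Wed 2016:Mon 2020:Sat 2024:Thu✓ 2028:Tue 2032:Sun 2036:Fri
Thursday: 1996, 2024 → 2.

2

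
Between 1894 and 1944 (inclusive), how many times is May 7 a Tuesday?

8

Track May 7's weekday year by year (advancing +1, or +2 across a Feb 29):
  1894: Mon  1895: Tue (+1) ✓  1896: Thu (+2)  1897: Fri (+1)  1898: Sat (+1)
  1899: Sun (+1)  1900: Mon (+1)  1901: Tue (+1) ✓  1902: Wed (+1)  1903: Thu (+1)
  1904: Sat (+2)  1905: Sun (+1)  1906: Mon (+1)  1907: Tue (+1) ✓  … (23 more years) …
  1931: Thu (+1)  1932: Sat (+2)  1933: Sun (+1)  1934: Mon (+1)  1935: Tue (+1) ✓
  1936: Thu (+2)  1937: Fri (+1)  1938: Sat (+1)  1939: Sun (+1)  1940: Tue (+2) ✓
  1941: Wed (+1)  1942: Thu (+1)  1943: Fri (+1)  1944: Sun (+2)
Tuesday years: 1895, 1901, 1907, 1912, 1918, 1929, 1935, 1940 — 8 in total.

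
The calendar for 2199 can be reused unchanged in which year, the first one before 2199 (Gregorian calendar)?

2193

Two years share a calendar iff Jan 1 falls on the same weekday and both are leap or both are common. 2199: Jan 1 is Tuesday, common year.
2198: Jan 1 Monday, common
2197: Jan 1 Sunday, common
2196: Jan 1 Friday, leap
2195: Jan 1 Thursday, common
2194: Jan 1 Wednesday, common
2193: Jan 1 Tuesday, common
2193 matches on both conditions.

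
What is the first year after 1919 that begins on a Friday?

1926

Jan 1 advances by 2 weekdays after a leap year and by 1 after a common year.
1919: Jan 1 is Wednesday.
1920: Thursday (leap)
1921: Saturday
1922: Sunday
1923: Monday
1924: Tuesday (leap)
1925: Thursday
1926: Friday
1926 begins on a Friday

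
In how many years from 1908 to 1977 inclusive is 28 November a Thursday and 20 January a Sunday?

7

Check each year's weekday for 28 November and 20 January:
  1908: Sat/Mon  1909: Sun/Wed  1910: Mon/Thu  1911: Tue/Fri  1912: Thu/Sat  1913: Fri/Mon  1914: Sat/Tue  1915: Sun/Wed  1916: Tue/Thu  1917: Wed/Sat  1918: Thu/Sun ✓  1919: Fri/Mon  1920: Sun/Tue  1921: Mon/Thu  …(42 more)…  1964: Sat/Mon  1965: Sun/Wed  1966: Mon/Thu  1967: Tue/Fri  1968: Thu/Sat  1969: Fri/Mon  1970: Sat/Tue  1971: Sun/Wed  1972: Tue/Thu  1973: Wed/Sat  1974: Thu/Sun ✓  1975: Fri/Mon  1976: Sun/Tue  1977: Mon/Thu
Both conditions hold in: 1918, 1929, 1935, 1946, 1957, 1963, 1974 — 7.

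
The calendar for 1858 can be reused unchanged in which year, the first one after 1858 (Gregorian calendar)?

1869

Two years share a calendar iff Jan 1 falls on the same weekday and both are leap or both are common. 1858: Jan 1 is Friday, common year.
1859: Jan 1 Saturday, common
1860: Jan 1 Sunday, leap
1861: Jan 1 Tuesday, common
1862: Jan 1 Wednesday, common
1863: Jan 1 Thursday, common
1864: Jan 1 Friday, leap
1865: Jan 1 Sunday, common
1866: Jan 1 Monday, common
1867: Jan 1 Tuesday, common
1868: Jan 1 Wednesday, leap
1869: Jan 1 Friday, common
1869 matches on both conditions.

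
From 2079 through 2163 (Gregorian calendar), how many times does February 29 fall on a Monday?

2

Leap years in 2079–2163: 20 of them.
Feb 29 weekday advances by 5 (mod 7) from one leap year to the next four years later (or differs when a century non-leap intervenes).
Leap-day weekdays: 2080:Thu 2084:Tue 2088:Sun 2092:Fri 2096:Wed 2104:Fri 2108:Wed 2112:Mon✓ 2116:Sat 2120:Thu 2124:Tue 2128:Sun 2132:Fri 2136:Wed 2140:Mon✓ 2144:Sat 2148:Thu 2152:Tue 2156:Sun 2160:Fri
Monday: 2112, 2140 → 2.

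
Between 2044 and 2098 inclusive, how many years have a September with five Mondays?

16

September has 30 days; it has five Mondays when Monday falls among the first (month-length − 28) days — i.e. when September 1 is one of Monday/Sunday.
September 1 by year: 2044:Thu 2045:Fri 2046:Sat 2047:Sun✓ 2048:Tue 2049:Wed 2050:Thu 2051:Fri 2052:Sun✓ 2053:Mon✓ 2054:Tue 2055:Wed 2056:Fri 2057:Sat 2058:Sun✓ …(25 more)… 2084:Fri 2085:Sat 2086:Sun✓ 2087:Mon✓ 2088:Wed 2089:Thu 2090:Fri 2091:Sat 2092:Mon✓ 2093:Tue 2094:Wed 2095:Thu 2096:Sat 2097:Sun✓ 2098:Mon✓
Years with five Mondays: 2047, 2052, 2053, 2058, 2059, 2064, 2069, 2070, 2075, 2080, 2081, 2086, 2087, 2092, 2097, 2098 → 16.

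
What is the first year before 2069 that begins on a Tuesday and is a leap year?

2064

Jan 1 advances by 2 weekdays after a leap year and by 1 after a common year.
2069: Jan 1 is Tuesday.
2068: Sunday (leap)
2067: Saturday
2066: Friday
2065: Thursday
2064: Tuesday (leap)
2064 begins on a Tuesday and is a leap year.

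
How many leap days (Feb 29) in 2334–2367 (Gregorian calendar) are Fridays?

Leap years in 2334–2367: 8 of them.
Feb 29 weekday advances by 5 (mod 7) from one leap year to the next four years later (or differs when a century non-leap intervenes).
Leap-day weekdays: 2336:Sat 2340:Thu 2344:Tue 2348:Sun 2352:Fri✓ 2356:Wed 2360:Mon 2364:Sat
Friday: 2352 → 1.

1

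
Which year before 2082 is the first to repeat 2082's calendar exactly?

2071

Two years share a calendar iff Jan 1 falls on the same weekday and both are leap or both are common. 2082: Jan 1 is Thursday, common year.
2081: Jan 1 Wednesday, common
2080: Jan 1 Monday, leap
2079: Jan 1 Sunday, common
2078: Jan 1 Saturday, common
2077: Jan 1 Friday, common
2076: Jan 1 Wednesday, leap
2075: Jan 1 Tuesday, common
2074: Jan 1 Monday, common
2073: Jan 1 Sunday, common
2072: Jan 1 Friday, leap
2071: Jan 1 Thursday, common
2071 matches on both conditions.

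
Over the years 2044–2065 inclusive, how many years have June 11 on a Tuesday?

3

Track June 11's weekday year by year (advancing +1, or +2 across a Feb 29):
  2044: Sat  2045: Sun (+1)  2046: Mon (+1)  2047: Tue (+1) ✓  2048: Thu (+2)
  2049: Fri (+1)  2050: Sat (+1)  2051: Sun (+1)  2052: Tue (+2) ✓  2053: Wed (+1)
  2054: Thu (+1)  2055: Fri (+1)  2056: Sun (+2)  2057: Mon (+1)  2058: Tue (+1) ✓
  2059: Wed (+1)  2060: Fri (+2)  2061: Sat (+1)  2062: Sun (+1)  2063: Mon (+1)
  2064: Wed (+2)  2065: Thu (+1)
Tuesday years: 2047, 2052, 2058 — 3 in total.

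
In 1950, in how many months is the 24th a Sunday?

Check the 24th of each month of 1950: Jan 24: Tue, Feb 24: Fri, Mar 24: Fri, Apr 24: Mon, May 24: Wed, Jun 24: Sat, Jul 24: Mon, Aug 24: Thu, Sep 24: Sun, Oct 24: Tue, Nov 24: Fri, Dec 24: Sun.
Sunday occurs in September, December — 2 months.

2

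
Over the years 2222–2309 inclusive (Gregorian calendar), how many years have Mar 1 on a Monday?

12

Track Mar 1's weekday year by year (advancing +1, or +2 across a Feb 29):
  2222: Fri  2223: Sat (+1)  2224: Mon (+2) ✓  2225: Tue (+1)  2226: Wed (+1)
  2227: Thu (+1)  2228: Sat (+2)  2229: Sun (+1)  2230: Mon (+1) ✓  2231: Tue (+1)
  2232: Thu (+2)  2233: Fri (+1)  2234: Sat (+1)  2235: Sun (+1)  … (60 more years) …
  2296: Sun (+2)  2297: Mon (+1) ✓  2298: Tue (+1)  2299: Wed (+1)  2300: Thu (+1)
  2301: Fri (+1)  2302: Sat (+1)  2303: Sun (+1)  2304: Tue (+2)  2305: Wed (+1)
  2306: Thu (+1)  2307: Fri (+1)  2308: Sun (+2)  2309: Mon (+1) ✓
Monday years: 2224, 2230, 2241, 2247, 2252, 2258, 2269, 2275, 2280, 2286, 2297, 2309 — 12 in total.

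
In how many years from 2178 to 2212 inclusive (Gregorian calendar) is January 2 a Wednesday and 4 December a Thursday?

Check each year's weekday for January 2 and 4 December:
  2178: Fri/Fri  2179: Sat/Sat  2180: Sun/Mon  2181: Tue/Tue  2182: Wed/Wed  2183: Thu/Thu  2184: Fri/Sat  2185: Sun/Sun  2186: Mon/Mon  2187: Tue/Tue  2188: Wed/Thu ✓  2189: Fri/Fri  2190: Sat/Sat  2191: Sun/Sun  …(7 more)…  2199: Wed/Wed  2200: Thu/Thu  2201: Fri/Fri  2202: Sat/Sat  2203: Sun/Sun  2204: Mon/Tue  2205: Wed/Wed  2206: Thu/Thu  2207: Fri/Fri  2208: Sat/Sun  2209: Mon/Mon  2210: Tue/Tue  2211: Wed/Wed  2212: Thu/Fri
Both conditions hold in: 2188 — 1.

1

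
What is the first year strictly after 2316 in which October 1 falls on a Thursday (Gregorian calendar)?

2325

From one year to the next, a fixed date's weekday advances by 1, or by 2 when a Feb 29 lies between the two dates.
2316: October 1 is Sunday.
2317: Monday (+1)
2318: Tuesday (+1)
2319: Wednesday (+1)
2320: Friday (+2)
2321: Saturday (+1)
2322: Sunday (+1)
2323: Monday (+1)
2324: Wednesday (+2)
2325: Thursday (+1)
October 1 falls on a Thursday in 2325.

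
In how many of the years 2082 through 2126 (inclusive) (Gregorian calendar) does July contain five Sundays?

19

July has 31 days; it has five Sundays when Sunday falls among the first (month-length − 28) days — i.e. when July 1 is one of Sunday/Saturday/Friday.
July 1 by year: 2082:Wed 2083:Thu 2084:Sat✓ 2085:Sun✓ 2086:Mon 2087:Tue 2088:Thu 2089:Fri✓ 2090:Sat✓ 2091:Sun✓ 2092:Tue 2093:Wed 2094:Thu 2095:Fri✓ 2096:Sun✓ …(15 more)… 2112:Fri✓ 2113:Sat✓ 2114:Sun✓ 2115:Mon 2116:Wed 2117:Thu 2118:Fri✓ 2119:Sat✓ 2120:Mon 2121:Tue 2122:Wed 2123:Thu 2124:Sat✓ 2125:Sun✓ 2126:Mon
Years with five Sundays: 2084, 2085, 2089, 2090, 2091, 2095, 2096, 2101, 2102, 2103, 2107, 2108, 2112, 2113, 2114, 2118, 2119, 2124, 2125 → 19.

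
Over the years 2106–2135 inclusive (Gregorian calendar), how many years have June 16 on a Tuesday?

Track June 16's weekday year by year (advancing +1, or +2 across a Feb 29):
  2106: Wed  2107: Thu (+1)  2108: Sat (+2)  2109: Sun (+1)  2110: Mon (+1)
  2111: Tue (+1) ✓  2112: Thu (+2)  2113: Fri (+1)  2114: Sat (+1)  2115: Sun (+1)
  2116: Tue (+2) ✓  2117: Wed (+1)  2118: Thu (+1)  2119: Fri (+1)  2120: Sun (+2)
  2121: Mon (+1)  2122: Tue (+1) ✓  2123: Wed (+1)  2124: Fri (+2)  2125: Sat (+1)
  2126: Sun (+1)  2127: Mon (+1)  2128: Wed (+2)  2129: Thu (+1)  2130: Fri (+1)
  2131: Sat (+1)  2132: Mon (+2)  2133: Tue (+1) ✓  2134: Wed (+1)  2135: Thu (+1)
Tuesday years: 2111, 2116, 2122, 2133 — 4 in total.

4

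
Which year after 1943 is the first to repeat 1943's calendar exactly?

Two years share a calendar iff Jan 1 falls on the same weekday and both are leap or both are common. 1943: Jan 1 is Friday, common year.
1944: Jan 1 Saturday, leap
1945: Jan 1 Monday, common
1946: Jan 1 Tuesday, common
1947: Jan 1 Wednesday, common
1948: Jan 1 Thursday, leap
1949: Jan 1 Saturday, common
1950: Jan 1 Sunday, common
1951: Jan 1 Monday, common
1952: Jan 1 Tuesday, leap
1953: Jan 1 Thursday, common
1954: Jan 1 Friday, common
1954 matches on both conditions.

1954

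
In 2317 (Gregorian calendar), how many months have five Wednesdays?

4

A month of length L has five Wednesdays iff its first Wednesday is on day ≤ L−28 (so day 1–3 in a 31-day month, 1–2 in a 30-day month, day 1 in a leap February).
Checking each month of 2317: Jan starts Mon (31d) ✓; Feb starts Thu (28d); Mar starts Thu (31d); Apr starts Sun (30d); May starts Tue (31d) ✓; Jun starts Fri (30d); Jul starts Sun (31d); Aug starts Wed (31d) ✓; Sep starts Sat (30d); Oct starts Mon (31d) ✓; Nov starts Thu (30d); Dec starts Sat (31d).
Five-Wednesday months: January, May, August, October → 4.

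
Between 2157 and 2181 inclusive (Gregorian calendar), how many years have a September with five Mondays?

6

September has 30 days; it has five Mondays when Monday falls among the first (month-length − 28) days — i.e. when September 1 is one of Monday/Sunday.
September 1 by year: 2157:Thu 2158:Fri 2159:Sat 2160:Mon✓ 2161:Tue 2162:Wed 2163:Thu 2164:Sat 2165:Sun✓ 2166:Mon✓ 2167:Tue 2168:Thu 2169:Fri 2170:Sat 2171:Sun✓ 2172:Tue 2173:Wed 2174:Thu 2175:Fri 2176:Sun✓ 2177:Mon✓ 2178:Tue 2179:Wed 2180:Fri 2181:Sat
Years with five Mondays: 2160, 2165, 2166, 2171, 2176, 2177 → 6.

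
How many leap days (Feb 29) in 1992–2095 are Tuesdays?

Leap years in 1992–2095: 26 of them.
Feb 29 weekday advances by 5 (mod 7) from one leap year to the next four years later (or differs when a century non-leap intervenes).
Leap-day weekdays: 1992:Sat 1996:Thu 2000:Tue✓ 2004:Sun 2008:Fri 2012:Wed 2016:Mon 2020:Sat 2024:Thu 2028:Tue✓ 2032:Sun 2036:Fri 2040:Wed 2044:Mon 2048:Sat 2052:Thu 2056:Tue✓ 2060:Sun 2064:Fri 2068:Wed 2072:Mon 2076:Sat 2080:Thu 2084:Tue✓ 2088:Sun 2092:Fri
Tuesday: 2000, 2028, 2056, 2084 → 4.

4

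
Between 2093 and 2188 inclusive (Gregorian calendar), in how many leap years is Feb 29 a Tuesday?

Leap years in 2093–2188: 23 of them.
Feb 29 weekday advances by 5 (mod 7) from one leap year to the next four years later (or differs when a century non-leap intervenes).
Leap-day weekdays: 2096:Wed 2104:Fri 2108:Wed 2112:Mon 2116:Sat 2120:Thu 2124:Tue✓ 2128:Sun 2132:Fri 2136:Wed 2140:Mon 2144:Sat 2148:Thu 2152:Tue✓ 2156:Sun 2160:Fri 2164:Wed 2168:Mon 2172:Sat 2176:Thu 2180:Tue✓ 2184:Sun 2188:Fri
Tuesday: 2124, 2152, 2180 → 3.

3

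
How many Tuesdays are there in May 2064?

May 2064 has 31 days and begins on Thursday.
The first Tuesday is May 6.
Tuesdays fall on 6, 13, 20, 27 — that's 4.

4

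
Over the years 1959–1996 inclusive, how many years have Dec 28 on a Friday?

5

Track Dec 28's weekday year by year (advancing +1, or +2 across a Feb 29):
  1959: Mon  1960: Wed (+2)  1961: Thu (+1)  1962: Fri (+1) ✓  1963: Sat (+1)
  1964: Mon (+2)  1965: Tue (+1)  1966: Wed (+1)  1967: Thu (+1)  1968: Sat (+2)
  1969: Sun (+1)  1970: Mon (+1)  1971: Tue (+1)  1972: Thu (+2)  … (10 more years) …
  1983: Wed (+1)  1984: Fri (+2) ✓  1985: Sat (+1)  1986: Sun (+1)  1987: Mon (+1)
  1988: Wed (+2)  1989: Thu (+1)  1990: Fri (+1) ✓  1991: Sat (+1)  1992: Mon (+2)
  1993: Tue (+1)  1994: Wed (+1)  1995: Thu (+1)  1996: Sat (+2)
Friday years: 1962, 1973, 1979, 1984, 1990 — 5 in total.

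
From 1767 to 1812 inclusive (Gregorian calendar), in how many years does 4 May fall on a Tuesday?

5

Track 4 May's weekday year by year (advancing +1, or +2 across a Feb 29):
  1767: Mon  1768: Wed (+2)  1769: Thu (+1)  1770: Fri (+1)  1771: Sat (+1)
  1772: Mon (+2)  1773: Tue (+1) ✓  1774: Wed (+1)  1775: Thu (+1)  1776: Sat (+2)
  1777: Sun (+1)  1778: Mon (+1)  1779: Tue (+1) ✓  1780: Thu (+2)  … (18 more years) …
  1799: Sat (+1)  1800: Sun (+1)  1801: Mon (+1)  1802: Tue (+1) ✓  1803: Wed (+1)
  1804: Fri (+2)  1805: Sat (+1)  1806: Sun (+1)  1807: Mon (+1)  1808: Wed (+2)
  1809: Thu (+1)  1810: Fri (+1)  1811: Sat (+1)  1812: Mon (+2)
Tuesday years: 1773, 1779, 1784, 1790, 1802 — 5 in total.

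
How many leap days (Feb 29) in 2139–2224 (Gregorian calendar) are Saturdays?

3

Leap years in 2139–2224: 21 of them.
Feb 29 weekday advances by 5 (mod 7) from one leap year to the next four years later (or differs when a century non-leap intervenes).
Leap-day weekdays: 2140:Mon 2144:Sat✓ 2148:Thu 2152:Tue 2156:Sun 2160:Fri 2164:Wed 2168:Mon 2172:Sat✓ 2176:Thu 2180:Tue 2184:Sun 2188:Fri 2192:Wed 2196:Mon 2204:Wed 2208:Mon 2212:Sat✓ 2216:Thu 2220:Tue 2224:Sun
Saturday: 2144, 2172, 2212 → 3.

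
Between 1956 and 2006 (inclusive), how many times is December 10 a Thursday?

7

Track December 10's weekday year by year (advancing +1, or +2 across a Feb 29):
  1956: Mon  1957: Tue (+1)  1958: Wed (+1)  1959: Thu (+1) ✓  1960: Sat (+2)
  1961: Sun (+1)  1962: Mon (+1)  1963: Tue (+1)  1964: Thu (+2) ✓  1965: Fri (+1)
  1966: Sat (+1)  1967: Sun (+1)  1968: Tue (+2)  1969: Wed (+1)  … (23 more years) …
  1993: Fri (+1)  1994: Sat (+1)  1995: Sun (+1)  1996: Tue (+2)  1997: Wed (+1)
  1998: Thu (+1) ✓  1999: Fri (+1)  2000: Sun (+2)  2001: Mon (+1)  2002: Tue (+1)
  2003: Wed (+1)  2004: Fri (+2)  2005: Sat (+1)  2006: Sun (+1)
Thursday years: 1959, 1964, 1970, 1981, 1987, 1992, 1998 — 7 in total.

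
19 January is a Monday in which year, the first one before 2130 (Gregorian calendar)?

From one year to the next, a fixed date's weekday advances by 1, or by 2 when a Feb 29 lies between the two dates.
2130: January 19 is Thursday.
2129: Wednesday (−1)
2128: Monday (−2)
19 January falls on a Monday in 2128.

2128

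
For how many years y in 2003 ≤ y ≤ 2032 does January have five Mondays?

January has 31 days; it has five Mondays when Monday falls among the first (month-length − 28) days — i.e. when January 1 is one of Monday/Sunday/Saturday.
January 1 by year: 2003:Wed 2004:Thu 2005:Sat✓ 2006:Sun✓ 2007:Mon✓ 2008:Tue 2009:Thu 2010:Fri 2011:Sat✓ 2012:Sun✓ 2013:Tue 2014:Wed 2015:Thu 2016:Fri 2017:Sun✓ 2018:Mon✓ 2019:Tue 2020:Wed 2021:Fri 2022:Sat✓ 2023:Sun✓ 2024:Mon✓ 2025:Wed 2026:Thu 2027:Fri 2028:Sat✓ 2029:Mon✓ 2030:Tue 2031:Wed 2032:Thu
Years with five Mondays: 2005, 2006, 2007, 2011, 2012, 2017, 2018, 2022, 2023, 2024, 2028, 2029 → 12.

12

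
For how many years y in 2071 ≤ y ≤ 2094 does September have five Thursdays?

September has 30 days; it has five Thursdays when Thursday falls among the first (month-length − 28) days — i.e. when September 1 is one of Thursday/Wednesday.
September 1 by year: 2071:Tue 2072:Thu✓ 2073:Fri 2074:Sat 2075:Sun 2076:Tue 2077:Wed✓ 2078:Thu✓ 2079:Fri 2080:Sun 2081:Mon 2082:Tue 2083:Wed✓ 2084:Fri 2085:Sat 2086:Sun 2087:Mon 2088:Wed✓ 2089:Thu✓ 2090:Fri 2091:Sat 2092:Mon 2093:Tue 2094:Wed✓
Years with five Thursdays: 2072, 2077, 2078, 2083, 2088, 2089, 2094 → 7.

7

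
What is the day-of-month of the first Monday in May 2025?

May 1, 2025 is a Thursday, so the first Monday is the 5th.
The first Monday is 5 + 0 = 5.

5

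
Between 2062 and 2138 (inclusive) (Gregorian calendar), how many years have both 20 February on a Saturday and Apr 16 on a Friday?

Check each year's weekday for 20 February and Apr 16:
  2062: Mon/Sun  2063: Tue/Mon  2064: Wed/Wed  2065: Fri/Thu  2066: Sat/Fri ✓  2067: Sun/Sat  2068: Mon/Mon  2069: Wed/Tue  2070: Thu/Wed  2071: Fri/Thu  2072: Sat/Sat  2073: Mon/Sun  2074: Tue/Mon  2075: Wed/Tue  …(49 more)…  2125: Tue/Mon  2126: Wed/Tue  2127: Thu/Wed  2128: Fri/Fri  2129: Sun/Sat  2130: Mon/Sun  2131: Tue/Mon  2132: Wed/Wed  2133: Fri/Thu  2134: Sat/Fri ✓  2135: Sun/Sat  2136: Mon/Mon  2137: Wed/Tue  2138: Thu/Wed
Both conditions hold in: 2066, 2077, 2083, 2094, 2100, 2106, 2117, 2123, 2134 — 9.

9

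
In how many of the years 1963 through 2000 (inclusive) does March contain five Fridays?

16

March has 31 days; it has five Fridays when Friday falls among the first (month-length − 28) days — i.e. when March 1 is one of Friday/Thursday/Wednesday.
March 1 by year: 1963:Fri✓ 1964:Sun 1965:Mon 1966:Tue 1967:Wed✓ 1968:Fri✓ 1969:Sat 1970:Sun 1971:Mon 1972:Wed✓ 1973:Thu✓ 1974:Fri✓ 1975:Sat 1976:Mon 1977:Tue …(8 more)… 1986:Sat 1987:Sun 1988:Tue 1989:Wed✓ 1990:Thu✓ 1991:Fri✓ 1992:Sun 1993:Mon 1994:Tue 1995:Wed✓ 1996:Fri✓ 1997:Sat 1998:Sun 1999:Mon 2000:Wed✓
Years with five Fridays: 1963, 1967, 1968, 1972, 1973, 1974, 1978, 1979, 1984, 1985, 1989, 1990, 1991, 1995, 1996, 2000 → 16.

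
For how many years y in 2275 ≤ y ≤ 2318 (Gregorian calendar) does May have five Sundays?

18

May has 31 days; it has five Sundays when Sunday falls among the first (month-length − 28) days — i.e. when May 1 is one of Sunday/Saturday/Friday.
May 1 by year: 2275:Sat✓ 2276:Mon 2277:Tue 2278:Wed 2279:Thu 2280:Sat✓ 2281:Sun✓ 2282:Mon 2283:Tue 2284:Thu 2285:Fri✓ 2286:Sat✓ 2287:Sun✓ 2288:Tue 2289:Wed …(14 more)… 2304:Sun✓ 2305:Mon 2306:Tue 2307:Wed 2308:Fri✓ 2309:Sat✓ 2310:Sun✓ 2311:Mon 2312:Wed 2313:Thu 2314:Fri✓ 2315:Sat✓ 2316:Mon 2317:Tue 2318:Wed
Years with five Sundays: 2275, 2280, 2281, 2285, 2286, 2287, 2291, 2292, 2296, 2297, 2298, 2303, 2304, 2308, 2309, 2310, 2314, 2315 → 18.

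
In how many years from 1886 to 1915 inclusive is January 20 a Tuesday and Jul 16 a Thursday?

Check each year's weekday for January 20 and Jul 16:
  1886: Wed/Fri  1887: Thu/Sat  1888: Fri/Mon  1889: Sun/Tue  1890: Mon/Wed  1891: Tue/Thu ✓  1892: Wed/Sat  1893: Fri/Sun  1894: Sat/Mon  1895: Sun/Tue  1896: Mon/Thu  1897: Wed/Fri  1898: Thu/Sat  1899: Fri/Sun  1900: Sat/Mon  1901: Sun/Tue  1902: Mon/Wed  1903: Tue/Thu ✓  1904: Wed/Sat  1905: Fri/Sun  1906: Sat/Mon  1907: Sun/Tue  1908: Mon/Thu  1909: Wed/Fri  1910: Thu/Sat  1911: Fri/Sun  1912: Sat/Tue  1913: Mon/Wed  1914: Tue/Thu ✓  1915: Wed/Fri
Both conditions hold in: 1891, 1903, 1914 — 3.

3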